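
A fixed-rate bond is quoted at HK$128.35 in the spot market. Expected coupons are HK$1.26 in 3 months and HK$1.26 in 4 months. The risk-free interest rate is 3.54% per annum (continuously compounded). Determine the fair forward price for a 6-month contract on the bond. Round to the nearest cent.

HK$128.10

PV(coupons) I = 1.26·e^(−0.0354·3/12) + 1.26·e^(−0.0354·4/12)
I = 1.2489 + 1.2452 = 2.4941
F = (S − I)·e^(rT) = (128.35 − 2.4941) · e^(0.0354·6/12)
= 125.8559 · e^0.017700 = 125.8559 × 1.017858 = HK$128.10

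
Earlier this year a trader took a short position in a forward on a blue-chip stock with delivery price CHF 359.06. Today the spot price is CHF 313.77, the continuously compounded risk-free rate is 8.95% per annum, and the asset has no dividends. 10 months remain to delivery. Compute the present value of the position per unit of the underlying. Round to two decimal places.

CHF 19.48

Current fair forward for the remaining 10 months: F = S·e^(r·T), r = 0.0895
F = 313.77 · e^(0.0895 × 10/12) = 313.77 × 1.077435 = 338.0668
Value of long forward = (F − K)·e^(−rT) = (338.0668 − 359.06) · e^(−0.0895·10/12)
= -20.9932 × 0.928130 = -19.48
Short position value = −(long value) = CHF 19.48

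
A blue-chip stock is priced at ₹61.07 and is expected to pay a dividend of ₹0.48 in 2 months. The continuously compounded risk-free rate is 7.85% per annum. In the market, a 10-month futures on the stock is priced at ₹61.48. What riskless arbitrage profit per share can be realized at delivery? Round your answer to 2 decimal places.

₹3.21 per share

PV(dividends) I = 0.48·e^(−0.0785·2/12) = 0.4738
Fair futures F* = (S − I)·e^(rT) = (61.07 − 0.4738)·e^0.065417 = 60.5962 × 1.067604 = 64.6927
Market ₹61.48 < fair 64.6927: forward underpriced → reverse cash-and-carry (short the stock, invest proceeds at r, pay the dividends, go long the forward).
Profit at T = |F_mkt − F*| = |61.48 − 64.6927| = ₹3.21 per share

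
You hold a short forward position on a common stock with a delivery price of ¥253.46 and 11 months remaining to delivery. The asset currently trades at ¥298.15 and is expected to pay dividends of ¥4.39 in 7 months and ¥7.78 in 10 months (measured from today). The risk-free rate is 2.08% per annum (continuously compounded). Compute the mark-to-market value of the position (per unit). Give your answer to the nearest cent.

PV(remaining dividends) I = 4.39·e^(−0.0208·7/12) + 7.78·e^(−0.0208·10/12) = 11.9834
Current forward F = (S − I)·e^(rT) = (298.15 − 11.9834)·e^(0.0208·11/12) = 286.1666 × 1.019250 = 291.6753
Value (long) = (F − K)·e^(−rT) = (291.6753 − 253.46) × 0.981114 = 37.4936
Short position value = −(long value) = -¥37.49

-¥37.49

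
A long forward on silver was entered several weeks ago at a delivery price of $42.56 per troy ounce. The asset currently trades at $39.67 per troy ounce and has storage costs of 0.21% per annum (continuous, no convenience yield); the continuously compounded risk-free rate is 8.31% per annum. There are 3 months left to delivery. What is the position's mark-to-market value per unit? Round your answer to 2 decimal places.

-$1.99 per troy ounce

Current fair forward for the remaining 3 months: F = S·e^((r + u)·T), (r + u) = 0.0831 + 0.0021 = 0.0852
F = 39.67 · e^(0.0852 × 3/12) = 39.67 × 1.021528 = 40.5240
Value of long forward = (F − K)·e^(−rT) = (40.5240 − 42.56) · e^(−0.0831·3/12)
= -2.0360 × 0.979439 = -1.99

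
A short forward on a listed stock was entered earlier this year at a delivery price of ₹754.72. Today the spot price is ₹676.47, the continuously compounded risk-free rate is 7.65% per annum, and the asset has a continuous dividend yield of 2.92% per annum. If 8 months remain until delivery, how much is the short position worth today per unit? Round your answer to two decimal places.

₹53.77

Current fair forward for the remaining 8 months: F = S·e^((r − q)·T), (r − q) = 0.0765 − 0.0292 = 0.0473
F = 676.47 · e^(0.0473 × 8/12) = 676.47 × 1.032036 = 698.1414
Value of long forward = (F − K)·e^(−rT) = (698.1414 − 754.72) · e^(−0.0765·8/12)
= -56.5786 × 0.950279 = -53.77
Short position value = −(long value) = ₹53.77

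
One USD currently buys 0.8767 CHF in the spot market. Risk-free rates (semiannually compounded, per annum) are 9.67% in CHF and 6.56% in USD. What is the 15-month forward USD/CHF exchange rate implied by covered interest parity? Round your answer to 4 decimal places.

0.9101

By covered interest parity, F = S · (1+r_CHF/2)^(2T) / (1+r_USD/2)^(2T)
= 0.8767 × 1.125293 / 1.084028 = 0.8767 × 1.038066
F = 0.9101 CHF per USD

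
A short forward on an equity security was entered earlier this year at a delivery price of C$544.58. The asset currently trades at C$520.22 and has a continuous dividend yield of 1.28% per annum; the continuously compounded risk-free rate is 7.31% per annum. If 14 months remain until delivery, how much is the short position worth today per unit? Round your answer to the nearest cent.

Current fair forward for the remaining 14 months: F = S·e^((r − q)·T), (r − q) = 0.0731 − 0.0128 = 0.0603
F = 520.22 · e^(0.0603 × 14/12) = 520.22 × 1.072884 = 558.1357
Value of long forward = (F − K)·e^(−rT) = (558.1357 − 544.58) · e^(−0.0731·14/12)
= 13.5557 × 0.918252 = 12.45
Short position value = −(long value) = -C$12.45

-C$12.45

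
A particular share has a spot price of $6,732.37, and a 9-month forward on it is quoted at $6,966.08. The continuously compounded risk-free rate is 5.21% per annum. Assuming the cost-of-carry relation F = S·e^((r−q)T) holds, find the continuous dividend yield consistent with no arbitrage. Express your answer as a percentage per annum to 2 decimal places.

From F = S·e^((r−q)T): (r − q) = ln(F/S)/T
ln(6966.08/6732.37) = ln(1.034714) = 0.034125
(r − q) = 0.034125 / (9/12) = 0.045500
q = r − ln(F/S)/T = 0.0521 − 0.045500 = 0.006600
q = 0.66%

0.66%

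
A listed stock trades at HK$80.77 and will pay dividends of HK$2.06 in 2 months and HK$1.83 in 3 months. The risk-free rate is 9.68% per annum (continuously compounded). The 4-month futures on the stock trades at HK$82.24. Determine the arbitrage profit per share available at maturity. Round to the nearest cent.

HK$2.76 per share

PV(dividends) I = 2.06·e^(−0.0968·2/12) + 1.83·e^(−0.0968·3/12) = 3.8133
Fair futures F* = (S − I)·e^(rT) = (80.77 − 3.8133)·e^0.032267 = 76.9567 × 1.032793 = 79.4803
Market HK$82.24 > fair 79.4803: forward overpriced → cash-and-carry (borrow at r, buy the stock and collect the dividends, short the forward).
Profit at T = |F_mkt − F*| = |82.24 − 79.4803| = HK$2.76 per share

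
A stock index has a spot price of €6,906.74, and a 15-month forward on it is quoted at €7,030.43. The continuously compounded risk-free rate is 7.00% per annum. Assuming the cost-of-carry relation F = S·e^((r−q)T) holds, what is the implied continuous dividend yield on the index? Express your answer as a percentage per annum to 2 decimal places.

5.58%

From F = S·e^((r−q)T): (r − q) = ln(F/S)/T
ln(7030.43/6906.74) = ln(1.017909) = 0.017751
(r − q) = 0.017751 / (15/12) = 0.014201
q = r − ln(F/S)/T = 0.0700 − 0.014201 = 0.055799
q = 5.58%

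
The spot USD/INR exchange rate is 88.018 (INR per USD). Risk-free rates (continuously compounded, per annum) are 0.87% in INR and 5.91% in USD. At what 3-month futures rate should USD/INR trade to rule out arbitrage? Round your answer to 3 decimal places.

86.916

F = S·e^((r_INR − r_USD)T) = 88.018 · e^((0.0087 − 0.0591) × 3/12)
= 88.018 · e^-0.012600 = 88.018 × 0.987479
F = 86.916 INR per USD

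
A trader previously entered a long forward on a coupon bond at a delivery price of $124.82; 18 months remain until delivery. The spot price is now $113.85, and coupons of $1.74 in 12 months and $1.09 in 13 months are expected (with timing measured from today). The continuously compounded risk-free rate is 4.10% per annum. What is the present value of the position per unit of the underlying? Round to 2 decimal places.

PV(remaining coupons) I = 1.74·e^(−0.0410·12/12) + 1.09·e^(−0.0410·13/12) = 2.7127
Current forward F = (S − I)·e^(rT) = (113.85 − 2.7127)·e^(0.0410·18/12) = 111.1373 × 1.063430 = 118.1867
Value (long) = (F − K)·e^(−rT) = (118.1867 − 124.82) × 0.940353 = -6.2376
Value = -$6.24

-$6.24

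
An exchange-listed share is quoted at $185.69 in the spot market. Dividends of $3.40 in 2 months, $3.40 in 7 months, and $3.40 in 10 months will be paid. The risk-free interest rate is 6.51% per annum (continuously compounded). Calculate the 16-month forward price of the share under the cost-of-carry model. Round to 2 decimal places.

PV(dividends) I = 3.40·e^(−0.0651·2/12) + 3.40·e^(−0.0651·7/12) + 3.40·e^(−0.0651·10/12)
I = 3.3633 + 3.2733 + 3.2205 = 9.8571
F = (S − I)·e^(rT) = (185.69 − 9.8571) · e^(0.0651·16/12)
= 175.8329 · e^0.086800 = 175.8329 × 1.090679 = $191.78

$191.78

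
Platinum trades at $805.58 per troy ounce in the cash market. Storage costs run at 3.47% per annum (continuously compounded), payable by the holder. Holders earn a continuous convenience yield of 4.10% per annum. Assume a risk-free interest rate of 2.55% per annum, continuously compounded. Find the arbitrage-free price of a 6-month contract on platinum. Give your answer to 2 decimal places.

Net carry = r + u − y = 0.0255 + 0.0347 − 0.0410 = 0.0192
F = S·e^((r+u−y)T) = 805.58 · e^(0.0192 × 6/12) = 805.58 · e^0.009600
= 805.58 × 1.009646 = $813.35 per troy ounce

$813.35 per troy ounce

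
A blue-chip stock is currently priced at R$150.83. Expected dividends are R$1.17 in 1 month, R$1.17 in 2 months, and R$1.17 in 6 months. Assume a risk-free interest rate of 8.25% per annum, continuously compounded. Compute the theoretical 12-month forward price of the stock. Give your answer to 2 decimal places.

R$160.07

PV(dividends) I = 1.17·e^(−0.0825·1/12) + 1.17·e^(−0.0825·2/12) + 1.17·e^(−0.0825·6/12)
I = 1.1620 + 1.1540 + 1.1227 = 3.4387
F = (S − I)·e^(rT) = (150.83 − 3.4387) · e^(0.0825·12/12)
= 147.3913 · e^0.082500 = 147.3913 × 1.085999 = R$160.07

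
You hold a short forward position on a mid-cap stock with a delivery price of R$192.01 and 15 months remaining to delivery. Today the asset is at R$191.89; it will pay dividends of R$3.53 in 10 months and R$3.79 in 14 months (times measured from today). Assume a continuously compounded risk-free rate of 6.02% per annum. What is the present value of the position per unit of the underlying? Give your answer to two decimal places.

PV(remaining dividends) I = 3.53·e^(−0.0602·10/12) + 3.79·e^(−0.0602·14/12) = 6.8902
Current forward F = (S − I)·e^(rT) = (191.89 − 6.8902)·e^(0.0602·15/12) = 184.9998 × 1.078154 = 199.4583
Value (long) = (F − K)·e^(−rT) = (199.4583 − 192.01) × 0.927512 = 6.9084
Short position value = −(long value) = -R$6.91

-R$6.91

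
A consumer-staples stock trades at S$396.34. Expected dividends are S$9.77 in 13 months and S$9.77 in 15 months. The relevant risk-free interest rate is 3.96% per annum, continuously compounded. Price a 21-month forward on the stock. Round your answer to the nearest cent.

PV(dividends) I = 9.77·e^(−0.0396·13/12) + 9.77·e^(−0.0396·15/12)
I = 9.3597 + 9.2982 = 18.6579
F = (S − I)·e^(rT) = (396.34 − 18.6579) · e^(0.0396·21/12)
= 377.6821 · e^0.069300 = 377.6821 × 1.071758 = S$404.78

S$404.78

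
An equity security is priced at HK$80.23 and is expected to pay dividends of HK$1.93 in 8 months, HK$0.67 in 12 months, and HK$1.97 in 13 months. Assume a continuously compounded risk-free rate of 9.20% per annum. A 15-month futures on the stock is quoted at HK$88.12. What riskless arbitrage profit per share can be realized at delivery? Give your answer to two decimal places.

HK$2.83 per share

PV(dividends) I = 1.93·e^(−0.0920·8/12) + 0.67·e^(−0.0920·12/12) + 1.97·e^(−0.0920·13/12) = 4.2094
Fair futures F* = (S − I)·e^(rT) = (80.23 − 4.2094)·e^0.115000 = 76.0206 × 1.121873 = 85.2855
Market HK$88.12 > fair 85.2855: forward overpriced → cash-and-carry (borrow at r, buy the stock and collect the dividends, short the forward).
Profit at T = |F_mkt − F*| = |88.12 − 85.2855| = HK$2.83 per share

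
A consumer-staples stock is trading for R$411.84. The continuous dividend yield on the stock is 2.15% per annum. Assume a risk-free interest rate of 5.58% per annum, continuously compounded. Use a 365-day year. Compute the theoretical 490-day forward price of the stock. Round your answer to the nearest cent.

F = S·e^((r − q)T) = 411.84 · e^((0.0558 − 0.0215) × 490/365)
= 411.84 · e^0.046047 = 411.84 × 1.047124
F = R$431.25

R$431.25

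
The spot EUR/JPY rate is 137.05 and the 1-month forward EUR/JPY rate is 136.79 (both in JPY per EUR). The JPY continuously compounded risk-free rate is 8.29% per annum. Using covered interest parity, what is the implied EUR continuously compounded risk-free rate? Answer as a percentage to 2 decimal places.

10.57%

F = S·e^((r_JPY − r_EUR)T) ⇒ r_EUR = r_JPY − ln(F/S)/T
ln(136.79/137.05) = -0.001899; /(1/12) = -0.022788
r_EUR = 0.0829 + 0.022788 = 0.105688
r_EUR = 10.57%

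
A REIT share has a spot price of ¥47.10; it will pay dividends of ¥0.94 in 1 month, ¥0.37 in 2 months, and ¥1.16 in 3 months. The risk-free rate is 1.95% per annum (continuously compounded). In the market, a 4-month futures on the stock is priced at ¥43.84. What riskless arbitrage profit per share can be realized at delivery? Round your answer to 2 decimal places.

PV(dividends) I = 0.94·e^(−0.0195·1/12) + 0.37·e^(−0.0195·2/12) + 1.16·e^(−0.0195·3/12) = 2.4616
Fair futures F* = (S − I)·e^(rT) = (47.10 − 2.4616)·e^0.006500 = 44.6384 × 1.006521 = 44.9295
Market ¥43.84 < fair 44.9295: forward underpriced → reverse cash-and-carry (short the stock, invest proceeds at r, pay the dividends, go long the forward).
Profit at T = |F_mkt − F*| = |43.84 − 44.9295| = ¥1.09 per share

¥1.09 per share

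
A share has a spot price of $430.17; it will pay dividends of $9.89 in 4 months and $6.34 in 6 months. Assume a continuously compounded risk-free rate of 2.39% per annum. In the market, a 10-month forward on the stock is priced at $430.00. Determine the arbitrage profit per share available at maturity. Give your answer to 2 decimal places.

PV(dividends) I = 9.89·e^(−0.0239·4/12) + 6.34·e^(−0.0239·6/12) = 16.0762
Fair forward F* = (S − I)·e^(rT) = (430.17 − 16.0762)·e^0.019917 = 414.0938 × 1.020117 = 422.4241
Market $430.00 > fair 422.4241: forward overpriced → cash-and-carry (borrow at r, buy the stock and collect the dividends, short the forward).
Profit at T = |F_mkt − F*| = |430.00 − 422.4241| = $7.58 per share

$7.58 per share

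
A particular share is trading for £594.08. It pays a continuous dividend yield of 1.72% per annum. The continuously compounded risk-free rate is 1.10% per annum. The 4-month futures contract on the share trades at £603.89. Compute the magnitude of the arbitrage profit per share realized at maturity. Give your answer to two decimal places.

£11.04 per share

Fair futures: F* = S·e^(carry·T), with carry = (r − q) = 0.0110 − 0.0172 = -0.0062
F* = 594.08 · e^(-0.0062 × 4/12) = 594.08 · e^-0.002067 = 594.08 × 0.997935 = £592.8532
Market £603.89 > fair £592.8532: forward overpriced → cash-and-carry (buy spot, short the forward).
At maturity, profit = |F_mkt − F*| = |603.89 − 592.8532| = £11.04 per share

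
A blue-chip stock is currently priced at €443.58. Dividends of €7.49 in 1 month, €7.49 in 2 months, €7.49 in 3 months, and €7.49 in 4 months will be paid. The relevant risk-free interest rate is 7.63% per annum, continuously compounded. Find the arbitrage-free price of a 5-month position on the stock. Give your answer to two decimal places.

€427.47

PV(dividends) I = 7.49·e^(−0.0763·1/12) + 7.49·e^(−0.0763·2/12) + 7.49·e^(−0.0763·3/12) + 7.49·e^(−0.0763·4/12)
I = 7.4425 + 7.3954 + 7.3485 + 7.3019 = 29.4883
F = (S − I)·e^(rT) = (443.58 − 29.4883) · e^(0.0763·5/12)
= 414.0917 · e^0.031792 = 414.0917 × 1.032303 = €427.47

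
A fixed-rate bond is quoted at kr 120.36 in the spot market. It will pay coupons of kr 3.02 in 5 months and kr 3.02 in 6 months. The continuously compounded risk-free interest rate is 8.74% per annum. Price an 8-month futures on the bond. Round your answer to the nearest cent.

kr 121.43

PV(coupons) I = 3.02·e^(−0.0874·5/12) + 3.02·e^(−0.0874·6/12)
I = 2.9120 + 2.8909 = 5.8029
F = (S − I)·e^(rT) = (120.36 − 5.8029) · e^(0.0874·8/12)
= 114.5571 · e^0.058267 = 114.5571 × 1.059998 = kr 121.43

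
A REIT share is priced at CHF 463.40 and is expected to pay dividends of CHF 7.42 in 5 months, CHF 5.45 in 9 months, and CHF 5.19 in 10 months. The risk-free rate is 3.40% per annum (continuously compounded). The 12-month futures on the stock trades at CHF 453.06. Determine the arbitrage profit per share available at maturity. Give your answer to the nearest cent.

CHF 8.08 per share

PV(dividends) I = 7.42·e^(−0.0340·5/12) + 5.45·e^(−0.0340·9/12) + 5.19·e^(−0.0340·10/12) = 17.6734
Fair futures F* = (S − I)·e^(rT) = (463.40 − 17.6734)·e^0.034000 = 445.7266 × 1.034585 = 461.1421
Market CHF 453.06 < fair 461.1421: forward underpriced → reverse cash-and-carry (short the stock, invest proceeds at r, pay the dividends, go long the forward).
Profit at T = |F_mkt − F*| = |453.06 − 461.1421| = CHF 8.08 per share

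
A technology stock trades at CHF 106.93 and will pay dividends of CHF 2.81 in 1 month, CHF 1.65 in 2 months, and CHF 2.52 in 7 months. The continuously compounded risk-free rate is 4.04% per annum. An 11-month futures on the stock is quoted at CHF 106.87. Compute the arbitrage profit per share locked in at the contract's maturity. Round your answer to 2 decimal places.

PV(dividends) I = 2.81·e^(−0.0404·1/12) + 1.65·e^(−0.0404·2/12) + 2.52·e^(−0.0404·7/12) = 6.9008
Fair futures F* = (S − I)·e^(rT) = (106.93 − 6.9008)·e^0.037033 = 100.0292 × 1.037727 = 103.8030
Market CHF 106.87 > fair 103.8030: forward overpriced → cash-and-carry (borrow at r, buy the stock and collect the dividends, short the forward).
Profit at T = |F_mkt − F*| = |106.87 − 103.8030| = CHF 3.07 per share

CHF 3.07 per share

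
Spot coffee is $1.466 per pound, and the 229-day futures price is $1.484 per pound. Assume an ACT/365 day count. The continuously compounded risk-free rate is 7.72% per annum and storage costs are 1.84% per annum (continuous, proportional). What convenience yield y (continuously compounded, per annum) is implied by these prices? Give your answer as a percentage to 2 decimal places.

F = S·e^((r+u−y)T) ⇒ (r+u−y) = ln(F/S)/T
ln(1.484/1.466) = 0.012204; /T ⇒ 0.019452
y = r + u − ln(F/S)/T = 0.0772 + 0.0184 − 0.019452 = 0.076148
y = 7.61%

7.61%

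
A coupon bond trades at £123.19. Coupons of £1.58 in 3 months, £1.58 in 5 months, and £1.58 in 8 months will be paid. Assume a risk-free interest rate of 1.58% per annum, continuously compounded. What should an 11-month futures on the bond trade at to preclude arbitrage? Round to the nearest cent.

£120.21

PV(coupons) I = 1.58·e^(−0.0158·3/12) + 1.58·e^(−0.0158·5/12) + 1.58·e^(−0.0158·8/12)
I = 1.5738 + 1.5696 + 1.5634 = 4.7068
F = (S − I)·e^(rT) = (123.19 − 4.7068) · e^(0.0158·11/12)
= 118.4832 · e^0.014483 = 118.4832 × 1.014588 = £120.21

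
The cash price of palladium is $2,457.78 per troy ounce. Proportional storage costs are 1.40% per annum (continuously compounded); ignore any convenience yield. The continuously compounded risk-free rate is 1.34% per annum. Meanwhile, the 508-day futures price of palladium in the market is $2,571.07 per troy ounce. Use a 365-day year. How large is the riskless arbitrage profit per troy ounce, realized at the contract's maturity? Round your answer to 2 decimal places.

$17.75 per troy ounce

Fair futures: F* = S·e^(carry·T), with carry = (r + u) = 0.0134 + 0.0140 = 0.0274
F* = 2457.78 · e^(0.0274 × 508/365) = 2457.78 · e^0.03813479 = 2457.78 × 1.03887125 = $2553.3170
Market $2571.07 > fair $2553.3170: forward overpriced → cash-and-carry (buy spot, short the forward).
At maturity, profit = |F_mkt − F*| = |2571.07 − 2553.3170| = $17.75 per troy ounce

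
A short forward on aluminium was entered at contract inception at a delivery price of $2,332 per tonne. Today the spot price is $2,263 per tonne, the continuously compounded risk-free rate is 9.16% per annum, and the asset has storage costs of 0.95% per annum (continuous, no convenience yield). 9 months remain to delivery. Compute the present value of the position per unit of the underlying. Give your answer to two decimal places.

-$102.01 per tonne

Current fair forward for the remaining 9 months: F = S·e^((r + u)·T), (r + u) = 0.0916 + 0.0095 = 0.1011
F = 2263 · e^(0.1011 × 9/12) = 2263 × 1.07877377 = 2441.2650
Value of long forward = (F − K)·e^(−rT) = (2441.2650 − 2332) · e^(−0.0916·9/12)
= 109.2650 × 0.93360672 = 102.01
Short position value = −(long value) = -$102.01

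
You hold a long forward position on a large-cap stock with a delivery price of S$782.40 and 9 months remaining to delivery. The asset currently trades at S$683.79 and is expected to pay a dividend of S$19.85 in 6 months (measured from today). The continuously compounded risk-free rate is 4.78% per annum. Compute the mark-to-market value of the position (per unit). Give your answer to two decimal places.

PV(remaining dividends) I = 19.85·e^(−0.0478·6/12) = 19.3812
Current forward F = (S − I)·e^(rT) = (683.79 − 19.3812)·e^(0.0478·9/12) = 664.4088 × 1.036500 = 688.6597
Value (long) = (F − K)·e^(−rT) = (688.6597 − 782.40) × 0.964785 = -90.4392
Value = -S$90.44

-S$90.44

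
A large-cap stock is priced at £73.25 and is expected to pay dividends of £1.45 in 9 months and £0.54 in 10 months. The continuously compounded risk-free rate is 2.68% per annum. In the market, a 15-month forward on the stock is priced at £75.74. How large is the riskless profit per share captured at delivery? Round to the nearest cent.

PV(dividends) I = 1.45·e^(−0.0268·9/12) + 0.54·e^(−0.0268·10/12) = 1.9492
Fair forward F* = (S − I)·e^(rT) = (73.25 − 1.9492)·e^0.033500 = 71.3008 × 1.034067 = 73.7298
Market £75.74 > fair 73.7298: forward overpriced → cash-and-carry (borrow at r, buy the stock and collect the dividends, short the forward).
Profit at T = |F_mkt − F*| = |75.74 − 73.7298| = £2.01 per share

£2.01 per share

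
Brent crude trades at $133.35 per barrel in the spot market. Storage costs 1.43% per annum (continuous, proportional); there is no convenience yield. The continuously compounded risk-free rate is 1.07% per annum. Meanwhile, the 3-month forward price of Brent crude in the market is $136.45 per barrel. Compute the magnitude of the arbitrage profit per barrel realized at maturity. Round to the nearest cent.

Fair forward: F* = S·e^(carry·T), with carry = (r + u) = 0.0107 + 0.0143 = 0.0250
F* = 133.35 · e^(0.0250 × 3/12) = 133.35 · e^0.006250 = 133.35 × 1.006270 = $134.1861
Market $136.45 > fair $134.1861: forward overpriced → cash-and-carry (buy spot, short the forward).
At maturity, profit = |F_mkt − F*| = |136.45 − 134.1861| = $2.26 per barrel

$2.26 per barrel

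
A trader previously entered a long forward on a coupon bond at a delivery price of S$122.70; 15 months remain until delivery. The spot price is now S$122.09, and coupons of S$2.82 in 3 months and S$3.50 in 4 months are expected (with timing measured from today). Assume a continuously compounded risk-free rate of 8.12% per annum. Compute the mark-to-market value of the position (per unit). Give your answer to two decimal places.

S$5.06

PV(remaining coupons) I = 2.82·e^(−0.0812·3/12) + 3.50·e^(−0.0812·4/12) = 6.1699
Current forward F = (S − I)·e^(rT) = (122.09 − 6.1699)·e^(0.0812·15/12) = 115.9201 × 1.106830 = 128.3038
Value (long) = (F − K)·e^(−rT) = (128.3038 − 122.70) × 0.903481 = 5.0629
Value = S$5.06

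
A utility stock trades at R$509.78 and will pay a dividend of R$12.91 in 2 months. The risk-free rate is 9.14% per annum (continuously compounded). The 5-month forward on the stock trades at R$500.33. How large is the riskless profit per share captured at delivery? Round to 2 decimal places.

R$16.03 per share

PV(dividends) I = 12.91·e^(−0.0914·2/12) = 12.7148
Fair forward F* = (S − I)·e^(rT) = (509.78 − 12.7148)·e^0.038083 = 497.0652 × 1.038817 = 516.3598
Market R$500.33 < fair 516.3598: forward underpriced → reverse cash-and-carry (short the stock, invest proceeds at r, pay the dividends, go long the forward).
Profit at T = |F_mkt − F*| = |500.33 − 516.3598| = R$16.03 per share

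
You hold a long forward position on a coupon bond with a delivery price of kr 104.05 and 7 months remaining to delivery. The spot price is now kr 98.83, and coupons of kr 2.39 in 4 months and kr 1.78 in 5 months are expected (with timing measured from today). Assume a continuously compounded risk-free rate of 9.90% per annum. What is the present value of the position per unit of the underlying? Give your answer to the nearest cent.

PV(remaining coupons) I = 2.39·e^(−0.0990·4/12) + 1.78·e^(−0.0990·5/12) = 4.0205
Current forward F = (S − I)·e^(rT) = (98.83 − 4.0205)·e^(0.0990·7/12) = 94.8095 × 1.059450 = 100.4459
Value (long) = (F − K)·e^(−rT) = (100.4459 − 104.05) × 0.943886 = -3.4019
Value = -kr 3.40

-kr 3.40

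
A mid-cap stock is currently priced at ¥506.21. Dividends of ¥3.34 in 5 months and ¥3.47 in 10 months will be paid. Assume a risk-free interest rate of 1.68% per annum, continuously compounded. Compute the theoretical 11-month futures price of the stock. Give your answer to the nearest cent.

PV(dividends) I = 3.34·e^(−0.0168·5/12) + 3.47·e^(−0.0168·10/12)
I = 3.3167 + 3.4218 = 6.7385
F = (S − I)·e^(rT) = (506.21 − 6.7385) · e^(0.0168·11/12)
= 499.4715 · e^0.015400 = 499.4715 × 1.015519 = ¥507.22

¥507.22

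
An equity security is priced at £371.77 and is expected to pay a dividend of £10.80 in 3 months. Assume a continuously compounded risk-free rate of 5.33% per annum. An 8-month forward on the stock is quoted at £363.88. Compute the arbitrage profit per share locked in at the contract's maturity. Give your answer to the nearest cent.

£10.30 per share

PV(dividends) I = 10.80·e^(−0.0533·3/12) = 10.6570
Fair forward F* = (S − I)·e^(rT) = (371.77 − 10.6570)·e^0.035533 = 361.1130 × 1.036172 = 374.1752
Market £363.88 < fair 374.1752: forward underpriced → reverse cash-and-carry (short the stock, invest proceeds at r, pay the dividends, go long the forward).
Profit at T = |F_mkt − F*| = |363.88 − 374.1752| = £10.30 per share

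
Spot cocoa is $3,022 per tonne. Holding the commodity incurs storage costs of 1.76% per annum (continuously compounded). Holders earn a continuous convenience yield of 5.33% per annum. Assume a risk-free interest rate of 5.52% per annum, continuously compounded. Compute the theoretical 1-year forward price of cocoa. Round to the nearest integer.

$3,082 per tonne

Net carry = r + u − y = 0.0552 + 0.0176 − 0.0533 = 0.0195
F = S·e^((r+u−y)T) = 3022 · e^(0.0195 × 1) = 3022 · e^0.019500
= 3022 × 1.019691 = $3,082 per tonne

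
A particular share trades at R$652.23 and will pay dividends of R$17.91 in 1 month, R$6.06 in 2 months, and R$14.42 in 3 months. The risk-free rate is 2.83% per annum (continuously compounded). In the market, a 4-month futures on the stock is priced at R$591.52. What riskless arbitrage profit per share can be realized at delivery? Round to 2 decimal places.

PV(dividends) I = 17.91·e^(−0.0283·1/12) + 6.06·e^(−0.0283·2/12) + 14.42·e^(−0.0283·3/12) = 38.2176
Fair futures F* = (S − I)·e^(rT) = (652.23 − 38.2176)·e^0.009433 = 614.0124 × 1.009478 = 619.8320
Market R$591.52 < fair 619.8320: forward underpriced → reverse cash-and-carry (short the stock, invest proceeds at r, pay the dividends, go long the forward).
Profit at T = |F_mkt − F*| = |591.52 − 619.8320| = R$28.31 per share

R$28.31 per share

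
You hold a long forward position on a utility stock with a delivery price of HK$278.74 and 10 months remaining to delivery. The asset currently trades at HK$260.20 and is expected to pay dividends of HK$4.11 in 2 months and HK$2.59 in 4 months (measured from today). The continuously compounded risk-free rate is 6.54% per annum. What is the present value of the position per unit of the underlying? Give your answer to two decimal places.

PV(remaining dividends) I = 4.11·e^(−0.0654·2/12) + 2.59·e^(−0.0654·4/12) = 6.5996
Current forward F = (S − I)·e^(rT) = (260.20 − 6.5996)·e^(0.0654·10/12) = 253.6004 × 1.056012 = 267.8051
Value (long) = (F − K)·e^(−rT) = (267.8051 − 278.74) × 0.946959 = -10.3549
Value = -HK$10.35

-HK$10.35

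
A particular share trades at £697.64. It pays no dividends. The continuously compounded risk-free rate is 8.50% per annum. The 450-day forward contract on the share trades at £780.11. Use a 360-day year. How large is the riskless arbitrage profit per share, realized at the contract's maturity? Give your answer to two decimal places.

£4.26 per share

Fair forward: F* = S·e^(carry·T), with carry = r = 0.0850
F* = 697.64 · e^(0.0850 × 450/360) = 697.64 · e^0.106250 = 697.64 × 1.112100 = £775.8454
Market £780.11 > fair £775.8454: forward overpriced → cash-and-carry (buy spot, short the forward).
At maturity, profit = |F_mkt − F*| = |780.11 − 775.8454| = £4.26 per share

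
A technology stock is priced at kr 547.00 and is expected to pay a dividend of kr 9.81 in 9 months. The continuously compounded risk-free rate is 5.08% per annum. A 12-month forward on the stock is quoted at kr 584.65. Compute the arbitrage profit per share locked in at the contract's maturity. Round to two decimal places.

kr 19.08 per share

PV(dividends) I = 9.81·e^(−0.0508·9/12) = 9.4433
Fair forward F* = (S − I)·e^(rT) = (547.00 − 9.4433)·e^0.050800 = 537.5567 × 1.052112 = 565.5699
Market kr 584.65 > fair 565.5699: forward overpriced → cash-and-carry (borrow at r, buy the stock and collect the dividends, short the forward).
Profit at T = |F_mkt − F*| = |584.65 − 565.5699| = kr 19.08 per share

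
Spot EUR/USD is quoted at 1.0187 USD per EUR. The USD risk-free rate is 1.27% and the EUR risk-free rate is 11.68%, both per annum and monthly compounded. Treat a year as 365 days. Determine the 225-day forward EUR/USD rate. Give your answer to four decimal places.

By covered interest parity, F = S · (1+r_USD/12)^(12T) / (1+r_EUR/12)^(12T)
= 1.0187 × 1.007855 / 1.074281 = 1.0187 × 0.938167
F = 0.9557 USD per EUR

0.9557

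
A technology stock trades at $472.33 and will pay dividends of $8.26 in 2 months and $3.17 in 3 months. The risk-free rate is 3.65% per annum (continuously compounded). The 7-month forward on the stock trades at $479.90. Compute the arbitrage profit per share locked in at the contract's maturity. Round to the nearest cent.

PV(dividends) I = 8.26·e^(−0.0365·2/12) + 3.17·e^(−0.0365·3/12) = 11.3511
Fair forward F* = (S − I)·e^(rT) = (472.33 − 11.3511)·e^0.021292 = 460.9789 × 1.021520 = 470.8992
Market $479.90 > fair 470.8992: forward overpriced → cash-and-carry (borrow at r, buy the stock and collect the dividends, short the forward).
Profit at T = |F_mkt − F*| = |479.90 − 470.8992| = $9.00 per share

$9.00 per share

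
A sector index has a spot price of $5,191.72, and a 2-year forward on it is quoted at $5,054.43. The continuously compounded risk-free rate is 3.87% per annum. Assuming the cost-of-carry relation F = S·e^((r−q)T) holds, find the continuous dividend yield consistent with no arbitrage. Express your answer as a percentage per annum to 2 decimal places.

5.21%

From F = S·e^((r−q)T): (r − q) = ln(F/S)/T
ln(5054.43/5191.72) = ln(0.973556) = -0.026800
(r − q) = -0.026800 / (2) = -0.013400
q = r − ln(F/S)/T = 0.0387 + 0.013400 = 0.052100
q = 5.21%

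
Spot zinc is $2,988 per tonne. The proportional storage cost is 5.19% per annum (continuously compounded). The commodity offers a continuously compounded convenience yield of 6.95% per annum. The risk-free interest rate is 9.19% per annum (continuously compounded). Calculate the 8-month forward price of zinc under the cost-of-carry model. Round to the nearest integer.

$3,140 per tonne

Net carry = r + u − y = 0.0919 + 0.0519 − 0.0695 = 0.0743
F = S·e^((r+u−y)T) = 2988 · e^(0.0743 × 8/12) = 2988 · e^0.049533
= 2988 × 1.050780 = $3,140 per tonne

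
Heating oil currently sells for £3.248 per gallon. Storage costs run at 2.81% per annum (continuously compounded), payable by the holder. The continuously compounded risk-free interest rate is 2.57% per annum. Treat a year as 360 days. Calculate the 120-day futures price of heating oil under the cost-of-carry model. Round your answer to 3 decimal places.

Net carry = r + u − y = 0.0257 + 0.0281 − 0.0000 = 0.0538
F = S·e^((r+u−y)T) = 3.248 · e^(0.0538 × 120/360) = 3.248 · e^0.017933
= 3.248 × 1.018095 = £3.307 per gallon

£3.307 per gallon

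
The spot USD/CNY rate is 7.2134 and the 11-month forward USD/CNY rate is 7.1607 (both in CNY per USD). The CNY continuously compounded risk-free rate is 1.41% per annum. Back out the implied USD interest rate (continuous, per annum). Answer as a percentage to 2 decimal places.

2.21%

F = S·e^((r_CNY − r_USD)T) ⇒ r_USD = r_CNY − ln(F/S)/T
ln(7.1607/7.2134) = -0.007333; /(11/12) = -0.008000
r_USD = 0.0141 + 0.008000 = 0.022100
r_USD = 2.21%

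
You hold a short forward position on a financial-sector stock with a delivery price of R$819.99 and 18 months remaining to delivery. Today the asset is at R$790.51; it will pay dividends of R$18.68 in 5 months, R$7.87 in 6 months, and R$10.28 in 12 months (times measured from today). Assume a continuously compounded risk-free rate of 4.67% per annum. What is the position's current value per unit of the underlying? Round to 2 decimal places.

PV(remaining dividends) I = 18.68·e^(−0.0467·5/12) + 7.87·e^(−0.0467·6/12) + 10.28·e^(−0.0467·12/12) = 35.8194
Current forward F = (S − I)·e^(rT) = (790.51 − 35.8194)·e^(0.0467·18/12) = 754.6906 × 1.072562 = 809.4525
Value (long) = (F − K)·e^(−rT) = (809.4525 − 819.99) × 0.932347 = -9.8246
Short position value = −(long value) = R$9.82

R$9.82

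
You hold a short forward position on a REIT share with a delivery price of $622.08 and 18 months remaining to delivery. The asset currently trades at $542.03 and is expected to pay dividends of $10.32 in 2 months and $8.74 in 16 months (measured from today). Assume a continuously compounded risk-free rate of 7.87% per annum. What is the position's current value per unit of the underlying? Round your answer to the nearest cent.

PV(remaining dividends) I = 10.32·e^(−0.0787·2/12) + 8.74·e^(−0.0787·16/12) = 18.0549
Current forward F = (S − I)·e^(rT) = (542.03 − 18.0549)·e^(0.0787·18/12) = 523.9751 × 1.125300 = 589.6292
Value (long) = (F − K)·e^(−rT) = (589.6292 − 622.08) × 0.888652 = -28.8375
Short position value = −(long value) = $28.84

$28.84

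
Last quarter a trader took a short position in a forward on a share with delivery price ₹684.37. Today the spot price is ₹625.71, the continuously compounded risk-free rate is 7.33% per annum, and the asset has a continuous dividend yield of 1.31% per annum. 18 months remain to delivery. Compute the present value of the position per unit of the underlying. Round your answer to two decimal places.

Current fair forward for the remaining 18 months: F = S·e^((r − q)·T), (r − q) = 0.0733 − 0.0131 = 0.0602
F = 625.71 · e^(0.0602 × 18/12) = 625.71 × 1.094503 = 684.8415
Value of long forward = (F − K)·e^(−rT) = (684.8415 − 684.37) · e^(−0.0733·18/12)
= 0.4715 × 0.895879 = 0.42
Short position value = −(long value) = -₹0.42

-₹0.42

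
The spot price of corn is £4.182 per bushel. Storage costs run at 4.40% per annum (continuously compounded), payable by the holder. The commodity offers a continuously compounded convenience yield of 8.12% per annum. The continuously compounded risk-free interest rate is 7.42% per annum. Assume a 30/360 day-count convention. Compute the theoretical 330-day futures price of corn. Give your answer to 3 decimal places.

£4.326 per bushel

Net carry = r + u − y = 0.0742 + 0.0440 − 0.0812 = 0.0370
F = S·e^((r+u−y)T) = 4.182 · e^(0.0370 × 330/360) = 4.182 · e^0.033917
= 4.182 × 1.034499 = £4.326 per bushel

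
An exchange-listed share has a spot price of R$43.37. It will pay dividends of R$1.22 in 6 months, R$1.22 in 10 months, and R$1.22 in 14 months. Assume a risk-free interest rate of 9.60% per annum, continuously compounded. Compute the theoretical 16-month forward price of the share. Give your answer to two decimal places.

PV(dividends) I = 1.22·e^(−0.0960·6/12) + 1.22·e^(−0.0960·10/12) + 1.22·e^(−0.0960·14/12)
I = 1.1628 + 1.1262 + 1.0907 = 3.3797
F = (S − I)·e^(rT) = (43.37 − 3.3797) · e^(0.0960·16/12)
= 39.9903 · e^0.128000 = 39.9903 × 1.136553 = R$45.45

R$45.45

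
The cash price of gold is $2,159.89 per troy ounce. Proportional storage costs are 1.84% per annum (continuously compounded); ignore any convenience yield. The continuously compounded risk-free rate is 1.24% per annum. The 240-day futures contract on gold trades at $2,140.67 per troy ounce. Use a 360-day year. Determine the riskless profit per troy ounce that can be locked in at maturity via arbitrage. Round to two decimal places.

$64.03 per troy ounce

Fair futures: F* = S·e^(carry·T), with carry = (r + u) = 0.0124 + 0.0184 = 0.0308
F* = 2159.89 · e^(0.0308 × 240/360) = 2159.89 · e^0.02053333 = 2159.89 × 1.02074559 = $2204.6982
Market $2140.67 < fair $2204.6982: forward underpriced → reverse cash-and-carry (short spot, go long the forward).
At maturity, profit = |F_mkt − F*| = |2140.67 − 2204.6982| = $64.03 per troy ounce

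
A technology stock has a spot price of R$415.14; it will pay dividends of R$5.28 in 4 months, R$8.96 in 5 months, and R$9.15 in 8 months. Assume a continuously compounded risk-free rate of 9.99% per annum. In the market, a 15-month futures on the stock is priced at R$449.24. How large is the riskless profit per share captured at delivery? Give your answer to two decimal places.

PV(dividends) I = 5.28·e^(−0.0999·4/12) + 8.96·e^(−0.0999·5/12) + 9.15·e^(−0.0999·8/12) = 22.2622
Fair futures F* = (S − I)·e^(rT) = (415.14 − 22.2622)·e^0.124875 = 392.8778 × 1.133007 = 445.1333
Market R$449.24 > fair 445.1333: forward overpriced → cash-and-carry (borrow at r, buy the stock and collect the dividends, short the forward).
Profit at T = |F_mkt − F*| = |449.24 − 445.1333| = R$4.11 per share

R$4.11 per share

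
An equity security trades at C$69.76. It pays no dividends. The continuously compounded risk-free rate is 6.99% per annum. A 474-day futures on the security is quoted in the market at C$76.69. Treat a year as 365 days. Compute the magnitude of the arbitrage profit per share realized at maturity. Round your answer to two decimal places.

C$0.30 per share

Fair futures: F* = S·e^(carry·T), with carry = r = 0.0699
F* = 69.76 · e^(0.0699 × 474/365) = 69.76 · e^0.090774 = 69.76 × 1.095022 = C$76.3887
Market C$76.69 > fair C$76.3887: forward overpriced → cash-and-carry (buy spot, short the forward).
At maturity, profit = |F_mkt − F*| = |76.69 − 76.3887| = C$0.30 per share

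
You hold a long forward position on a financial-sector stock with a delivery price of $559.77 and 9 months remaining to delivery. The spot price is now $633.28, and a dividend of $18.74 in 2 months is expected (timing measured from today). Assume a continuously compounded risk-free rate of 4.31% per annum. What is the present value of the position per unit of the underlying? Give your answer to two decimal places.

$72.71

PV(remaining dividends) I = 18.74·e^(−0.0431·2/12) = 18.6059
Current forward F = (S − I)·e^(rT) = (633.28 − 18.6059)·e^(0.0431·9/12) = 614.6741 × 1.032853 = 634.8680
Value (long) = (F − K)·e^(−rT) = (634.8680 − 559.77) × 0.968192 = 72.7093
Value = $72.71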